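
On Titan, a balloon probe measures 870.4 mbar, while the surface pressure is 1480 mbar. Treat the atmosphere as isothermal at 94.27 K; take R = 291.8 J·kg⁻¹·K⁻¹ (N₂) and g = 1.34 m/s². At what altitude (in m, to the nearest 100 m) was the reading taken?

Scale height: H = RT/g = 291.8 × 94.27 / 1.34 = 20528 m.
Invert the barometric formula: z = H ln(P₀/P).
P₀/P = 1480/870.4 = 1.7004; ln(1.7004) = 0.53086.
z = 20528 × 0.53086 = 10897 m.

z ≈ 10900 m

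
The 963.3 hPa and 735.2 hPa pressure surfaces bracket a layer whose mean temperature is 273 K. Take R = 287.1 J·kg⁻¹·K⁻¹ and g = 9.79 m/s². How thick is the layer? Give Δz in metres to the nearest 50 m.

Δz ≈ 2150 m

Hypsometric equation: Δz = (R T̄/g) ln(P₁/P₂).
R T̄/g = 287.1 × 273 / 9.79 = 8006.0 m.
ln(963.3/735.2) = ln(1.3103) = 0.27026.
Δz = 8006.0 × 0.27026 = 2163.7 m.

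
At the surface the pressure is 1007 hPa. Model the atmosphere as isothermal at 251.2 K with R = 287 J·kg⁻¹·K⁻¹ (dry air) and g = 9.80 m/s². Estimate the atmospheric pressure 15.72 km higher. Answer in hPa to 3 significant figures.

P ≈ 119 hPa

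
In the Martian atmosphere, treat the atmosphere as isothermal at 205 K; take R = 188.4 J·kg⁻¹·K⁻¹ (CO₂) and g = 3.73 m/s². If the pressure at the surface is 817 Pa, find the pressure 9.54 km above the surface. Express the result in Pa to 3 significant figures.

P ≈ 325 Pa

Scale height: H = RT/g = 188.4 × 205 / 3.73 = 10354 m.
Barometric formula: P = P₀ exp(−z/H).
z/H = 9540.0/10354 = 0.92138; exp(−0.92138) = 0.39797.
P = 817 × 0.39797 = 325.14 Pa.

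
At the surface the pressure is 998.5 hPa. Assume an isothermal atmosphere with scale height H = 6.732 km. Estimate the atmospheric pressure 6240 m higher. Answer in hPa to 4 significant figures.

Barometric formula: P = P₀ exp(−z/H).
z/H = 6240.0/6732.0 = 0.92692; exp(−0.92692) = 0.39577.
P = 998.5 × 0.39577 = 395.18 hPa.

P ≈ 395.2 hPa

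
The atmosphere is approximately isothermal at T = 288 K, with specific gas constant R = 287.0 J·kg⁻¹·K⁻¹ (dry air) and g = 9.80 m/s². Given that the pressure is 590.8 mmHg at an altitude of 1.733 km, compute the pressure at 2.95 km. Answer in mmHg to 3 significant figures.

P ≈ 511 mmHg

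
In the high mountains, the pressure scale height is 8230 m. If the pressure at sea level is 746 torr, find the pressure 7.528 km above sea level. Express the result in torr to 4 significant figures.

P ≈ 298.9 torr

Barometric formula: P = P₀ exp(−z/H).
z/H = 7528.0/8230.0 = 0.91470; exp(−0.91470) = 0.40064.
P = 746 × 0.40064 = 298.88 torr.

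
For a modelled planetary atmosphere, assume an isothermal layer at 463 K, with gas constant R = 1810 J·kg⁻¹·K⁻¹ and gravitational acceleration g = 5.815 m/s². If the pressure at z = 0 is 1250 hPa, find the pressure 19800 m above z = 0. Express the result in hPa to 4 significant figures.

Scale height: H = RT/g = 1810 × 463 / 5.815 = 144120 m.
Barometric formula: P = P₀ exp(−z/H).
z/H = 19800/144120 = 0.13739; exp(−0.13739) = 0.87163.
P = 1250 × 0.87163 = 1089.5 hPa.

P ≈ 1090 hPa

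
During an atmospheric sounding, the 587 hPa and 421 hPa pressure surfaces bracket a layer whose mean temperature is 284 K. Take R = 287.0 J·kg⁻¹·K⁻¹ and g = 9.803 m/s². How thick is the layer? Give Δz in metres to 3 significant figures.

Hypsometric equation: Δz = (R T̄/g) ln(P₁/P₂).
R T̄/g = 287.0 × 284 / 9.803 = 8314.6 m.
ln(587/421) = ln(1.3943) = 0.33239.
Δz = 8314.6 × 0.33239 = 2763.7 m.

Δz ≈ 2760 m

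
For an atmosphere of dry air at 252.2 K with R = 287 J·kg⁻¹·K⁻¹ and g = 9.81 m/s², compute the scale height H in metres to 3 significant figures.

H ≈ 7380 m

The scale height of an isothermal atmosphere is H = RT/g.
H = 287 × 252.2 / 9.81 = 72381/9.81 = 7378.3 m.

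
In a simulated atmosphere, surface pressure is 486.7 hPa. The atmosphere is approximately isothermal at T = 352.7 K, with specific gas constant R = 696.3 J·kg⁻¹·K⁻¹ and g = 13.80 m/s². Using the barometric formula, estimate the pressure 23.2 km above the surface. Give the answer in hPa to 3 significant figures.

P ≈ 132 hPa

Scale height: H = RT/g = 696.3 × 352.7 / 13.80 = 17796 m.
Barometric formula: P = P₀ exp(−z/H).
z/H = 23200/17796 = 1.3037; exp(−1.3037) = 0.27153.
P = 486.7 × 0.27153 = 132.15 hPa.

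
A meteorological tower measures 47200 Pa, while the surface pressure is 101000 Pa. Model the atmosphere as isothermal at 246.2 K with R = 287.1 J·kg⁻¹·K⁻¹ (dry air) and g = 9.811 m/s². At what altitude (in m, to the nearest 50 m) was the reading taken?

z ≈ 5500 m

Scale height: H = RT/g = 287.1 × 246.2 / 9.811 = 7204.6 m.
Invert the barometric formula: z = H ln(P₀/P).
P₀/P = 101000/47200 = 2.1398; ln(2.1398) = 0.76071.
z = 7204.6 × 0.76071 = 5480.6 m.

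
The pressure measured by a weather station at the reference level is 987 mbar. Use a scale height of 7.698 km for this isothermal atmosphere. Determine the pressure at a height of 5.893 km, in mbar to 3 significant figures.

P ≈ 459 mbar

Barometric formula: P = P₀ exp(−z/H).
z/H = 5893.0/7698.0 = 0.76552; exp(−0.76552) = 0.46509.
P = 987 × 0.46509 = 459.04 mbar.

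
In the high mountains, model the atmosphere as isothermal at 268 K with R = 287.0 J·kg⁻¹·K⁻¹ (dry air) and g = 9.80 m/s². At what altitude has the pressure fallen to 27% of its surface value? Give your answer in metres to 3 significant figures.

Scale height: H = RT/g = 287.0 × 268 / 9.80 = 7848.6 m.
Set P/P₀ = exp(−z/H) = 0.27, so z = −H ln(0.27).
−ln(0.27) = 1.3093; z = 7848.6 × 1.3093 = 10276 m.

z ≈ 10300 m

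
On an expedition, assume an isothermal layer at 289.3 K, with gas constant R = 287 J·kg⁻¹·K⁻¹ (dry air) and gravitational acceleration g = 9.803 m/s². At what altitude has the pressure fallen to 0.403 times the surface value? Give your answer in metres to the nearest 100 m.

Scale height: H = RT/g = 287 × 289.3 / 9.803 = 8469.8 m.
Set P/P₀ = exp(−z/H) = 0.403, so z = −H ln(0.403).
−ln(0.403) = 0.90882; z = 8469.8 × 0.90882 = 7697.5 m.

z ≈ 7700 m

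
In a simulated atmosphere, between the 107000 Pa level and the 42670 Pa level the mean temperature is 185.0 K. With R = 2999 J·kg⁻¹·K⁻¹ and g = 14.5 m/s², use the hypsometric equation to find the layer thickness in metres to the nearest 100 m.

Δz ≈ 35200 m

Hypsometric equation: Δz = (R T̄/g) ln(P₁/P₂).
R T̄/g = 2999 × 185.0 / 14.5 = 38263 m.
ln(107000/42670) = ln(2.5076) = 0.91933.
Δz = 38263 × 0.91933 = 35176 m.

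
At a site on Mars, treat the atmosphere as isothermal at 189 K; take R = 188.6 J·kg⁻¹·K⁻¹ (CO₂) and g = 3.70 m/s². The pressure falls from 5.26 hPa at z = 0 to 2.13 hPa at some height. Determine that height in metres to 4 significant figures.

z ≈ 8709 m

Scale height: H = RT/g = 188.6 × 189 / 3.70 = 9633.9 m.
Invert the barometric formula: z = H ln(P₀/P).
P₀/P = 5.26/2.13 = 2.4695; ln(2.4695) = 0.90402.
z = 9633.9 × 0.90402 = 8709.2 m.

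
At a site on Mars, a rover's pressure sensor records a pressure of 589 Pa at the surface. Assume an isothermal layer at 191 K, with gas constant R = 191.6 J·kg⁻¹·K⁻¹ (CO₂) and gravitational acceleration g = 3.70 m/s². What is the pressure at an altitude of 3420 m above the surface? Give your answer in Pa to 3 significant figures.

Scale height: H = RT/g = 191.6 × 191 / 3.70 = 9890.7 m.
Barometric formula: P = P₀ exp(−z/H).
z/H = 3420.0/9890.7 = 0.34578; exp(−0.34578) = 0.70767.
P = 589 × 0.70767 = 416.82 Pa.

P ≈ 417 Pa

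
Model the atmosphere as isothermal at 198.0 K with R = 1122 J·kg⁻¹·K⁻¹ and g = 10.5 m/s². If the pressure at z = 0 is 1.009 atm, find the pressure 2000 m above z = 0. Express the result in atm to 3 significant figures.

P ≈ 0.918 atm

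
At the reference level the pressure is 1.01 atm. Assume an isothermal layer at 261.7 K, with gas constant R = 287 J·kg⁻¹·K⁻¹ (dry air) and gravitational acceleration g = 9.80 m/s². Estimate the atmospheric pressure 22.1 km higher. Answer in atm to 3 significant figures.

Scale height: H = RT/g = 287 × 261.7 / 9.80 = 7664.1 m.
Barometric formula: P = P₀ exp(−z/H).
z/H = 22100/7664.1 = 2.8836; exp(−2.8836) = 0.055933.
P = 1.01 × 0.055933 = 0.056492 atm.

P ≈ 0.0565 atm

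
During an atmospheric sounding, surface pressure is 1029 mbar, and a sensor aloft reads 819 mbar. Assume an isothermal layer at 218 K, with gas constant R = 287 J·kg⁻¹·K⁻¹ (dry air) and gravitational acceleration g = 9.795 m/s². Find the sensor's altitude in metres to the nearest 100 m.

Scale height: H = RT/g = 287 × 218 / 9.795 = 6387.5 m.
Invert the barometric formula: z = H ln(P₀/P).
P₀/P = 1029/819 = 1.2564; ln(1.2564) = 0.22825.
z = 6387.5 × 0.22825 = 1457.9 m.

z ≈ 1500 m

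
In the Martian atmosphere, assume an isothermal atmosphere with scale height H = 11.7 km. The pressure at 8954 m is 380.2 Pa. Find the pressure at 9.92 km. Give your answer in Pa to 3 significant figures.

Between two levels, P₂ = P₁ exp(−Δz/H) with Δz = z₂ − z₁.
Δz = 9920.0 − 8954.0 = 966.00 m; Δz/H = 966.00/11700 = 0.082564.
P₂ = 380.2 × exp(−0.082564) = 380.2 × 0.92075 = 350.07 Pa.

P ≈ 350 Pa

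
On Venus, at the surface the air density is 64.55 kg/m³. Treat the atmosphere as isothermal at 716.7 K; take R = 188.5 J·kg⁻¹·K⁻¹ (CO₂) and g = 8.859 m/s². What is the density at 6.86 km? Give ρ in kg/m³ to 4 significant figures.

ρ ≈ 41.17 kg/m³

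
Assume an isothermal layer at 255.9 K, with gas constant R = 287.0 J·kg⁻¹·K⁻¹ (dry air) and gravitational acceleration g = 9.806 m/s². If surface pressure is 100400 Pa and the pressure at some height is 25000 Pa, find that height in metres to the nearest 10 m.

Scale height: H = RT/g = 287.0 × 255.9 / 9.806 = 7489.6 m.
Invert the barometric formula: z = H ln(P₀/P).
P₀/P = 100400/25000 = 4.0160; ln(4.0160) = 1.3903.
z = 7489.6 × 1.3903 = 10413 m.

z ≈ 10410 m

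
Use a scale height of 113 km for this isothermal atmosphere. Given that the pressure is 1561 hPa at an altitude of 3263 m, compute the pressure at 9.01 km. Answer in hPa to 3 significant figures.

Between two levels, P₂ = P₁ exp(−Δz/H) with Δz = z₂ − z₁.
Δz = 9010.0 − 3263.0 = 5747.0 m; Δz/H = 5747.0/113000 = 0.050858.
P₂ = 1561 × exp(−0.050858) = 1561 × 0.95041 = 1483.6 hPa.

P ≈ 1480 hPa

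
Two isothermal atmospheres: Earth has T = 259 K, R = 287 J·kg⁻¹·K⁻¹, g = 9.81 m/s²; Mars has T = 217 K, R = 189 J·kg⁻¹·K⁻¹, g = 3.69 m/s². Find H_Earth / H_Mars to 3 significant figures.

H = RT/g for each body.
H_Earth = 287 × 259 / 9.81 = 7577.3 m.
H_Mars = 189 × 217 / 3.69 = 11115 m.
H_Earth/H_Mars = 7577.3/11115 = 0.68172.

H_Earth/H_Mars ≈ 0.682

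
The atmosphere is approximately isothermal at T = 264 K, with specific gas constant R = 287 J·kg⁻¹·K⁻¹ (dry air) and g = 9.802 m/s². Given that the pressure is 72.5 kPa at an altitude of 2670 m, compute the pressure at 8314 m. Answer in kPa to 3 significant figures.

Scale height: H = RT/g = 287 × 264 / 9.802 = 7729.9 m.
Between two levels, P₂ = P₁ exp(−Δz/H) with Δz = z₂ − z₁.
Δz = 8314.0 − 2670.0 = 5644.0 m; Δz/H = 5644.0/7729.9 = 0.73015.
P₂ = 72.5 × exp(−0.73015) = 72.5 × 0.48184 = 34.933 kPa.

P ≈ 34.9 kPa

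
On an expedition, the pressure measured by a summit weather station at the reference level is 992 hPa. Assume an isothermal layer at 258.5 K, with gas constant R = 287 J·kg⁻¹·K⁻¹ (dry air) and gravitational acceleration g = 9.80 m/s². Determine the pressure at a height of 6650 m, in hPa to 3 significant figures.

Scale height: H = RT/g = 287 × 258.5 / 9.80 = 7570.4 m.
Barometric formula: P = P₀ exp(−z/H).
z/H = 6650.0/7570.4 = 0.87842; exp(−0.87842) = 0.41544.
P = 992 × 0.41544 = 412.12 hPa.

P ≈ 412 hPa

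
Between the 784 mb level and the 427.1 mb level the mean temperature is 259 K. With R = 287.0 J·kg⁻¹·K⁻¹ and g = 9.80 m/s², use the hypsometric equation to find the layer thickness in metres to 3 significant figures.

Hypsometric equation: Δz = (R T̄/g) ln(P₁/P₂).
R T̄/g = 287.0 × 259 / 9.80 = 7585.0 m.
ln(784/427.1) = ln(1.8356) = 0.60737.
Δz = 7585.0 × 0.60737 = 4606.9 m.

Δz ≈ 4610 m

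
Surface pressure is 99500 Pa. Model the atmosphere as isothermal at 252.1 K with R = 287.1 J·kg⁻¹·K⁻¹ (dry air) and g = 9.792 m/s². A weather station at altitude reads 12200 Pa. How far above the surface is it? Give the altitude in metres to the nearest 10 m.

z ≈ 15510 m

Scale height: H = RT/g = 287.1 × 252.1 / 9.792 = 7391.5 m.
Invert the barometric formula: z = H ln(P₀/P).
P₀/P = 99500/12200 = 8.1557; ln(8.1557) = 2.0987.
z = 7391.5 × 2.0987 = 15513 m.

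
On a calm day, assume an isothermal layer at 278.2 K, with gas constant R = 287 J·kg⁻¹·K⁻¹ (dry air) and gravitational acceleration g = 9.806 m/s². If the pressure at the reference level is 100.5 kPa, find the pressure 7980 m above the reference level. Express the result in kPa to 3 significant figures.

P ≈ 37.7 kPa

Scale height: H = RT/g = 287 × 278.2 / 9.806 = 8142.3 m.
Barometric formula: P = P₀ exp(−z/H).
z/H = 7980.0/8142.3 = 0.98007; exp(−0.98007) = 0.37528.
P = 100.5 × 0.37528 = 37.716 kPa.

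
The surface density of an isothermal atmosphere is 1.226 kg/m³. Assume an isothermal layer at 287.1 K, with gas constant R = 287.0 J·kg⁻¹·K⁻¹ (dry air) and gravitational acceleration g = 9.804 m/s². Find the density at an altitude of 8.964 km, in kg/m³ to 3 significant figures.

ρ ≈ 0.422 kg/m³

Scale height: H = RT/g = 287.0 × 287.1 / 9.804 = 8404.5 m.
In an isothermal atmosphere, density decays like pressure: ρ = ρ₀ exp(−z/H).
z/H = 8964.0/8404.5 = 1.0666; exp(−1.0666) = 0.34418.
ρ = 1.226 × 0.34418 = 0.42196 kg/m³.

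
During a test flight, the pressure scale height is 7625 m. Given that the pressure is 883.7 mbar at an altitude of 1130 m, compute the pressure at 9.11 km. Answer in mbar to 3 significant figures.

Between two levels, P₂ = P₁ exp(−Δz/H) with Δz = z₂ − z₁.
Δz = 9110.0 − 1130.0 = 7980.0 m; Δz/H = 7980.0/7625.0 = 1.0466.
P₂ = 883.7 × exp(−1.0466) = 883.7 × 0.35113 = 310.29 mbar.

P ≈ 310 mbar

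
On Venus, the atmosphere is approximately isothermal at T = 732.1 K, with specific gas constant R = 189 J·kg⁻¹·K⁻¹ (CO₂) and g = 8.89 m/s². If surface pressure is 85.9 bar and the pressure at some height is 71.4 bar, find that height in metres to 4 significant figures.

Scale height: H = RT/g = 189 × 732.1 / 8.89 = 15564 m.
Invert the barometric formula: z = H ln(P₀/P).
P₀/P = 85.9/71.4 = 1.2031; ln(1.2031) = 0.18490.
z = 15564 × 0.18490 = 2877.8 m.

z ≈ 2878 m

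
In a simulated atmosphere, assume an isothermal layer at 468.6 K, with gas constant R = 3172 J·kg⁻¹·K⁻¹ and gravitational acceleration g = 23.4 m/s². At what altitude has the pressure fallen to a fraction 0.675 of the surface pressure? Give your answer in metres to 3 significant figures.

z ≈ 25000 m

Scale height: H = RT/g = 3172 × 468.6 / 23.4 = 63521 m.
Set P/P₀ = exp(−z/H) = 0.675, so z = −H ln(0.675).
−ln(0.675) = 0.39304; z = 63521 × 0.39304 = 24966 m.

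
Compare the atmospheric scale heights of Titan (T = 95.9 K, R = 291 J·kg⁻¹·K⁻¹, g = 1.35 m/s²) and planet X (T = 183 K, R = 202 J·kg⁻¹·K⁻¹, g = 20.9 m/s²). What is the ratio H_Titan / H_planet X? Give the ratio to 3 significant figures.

H = RT/g for each body.
H_Titan = 291 × 95.9 / 1.35 = 20672 m.
H_planet X = 202 × 183 / 20.9 = 1768.7 m.
H_Titan/H_planet X = 20672/1768.7 = 11.688.

H_Titan/H_planet X ≈ 11.7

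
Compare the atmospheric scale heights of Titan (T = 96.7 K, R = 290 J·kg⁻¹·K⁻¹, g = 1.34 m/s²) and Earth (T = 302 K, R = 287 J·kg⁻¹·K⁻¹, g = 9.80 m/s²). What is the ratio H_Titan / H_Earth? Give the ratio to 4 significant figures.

H_Titan/H_Earth ≈ 2.366

H = RT/g for each body.
H_Titan = 290 × 96.7 / 1.34 = 20928 m.
H_Earth = 287 × 302 / 9.80 = 8844.3 m.
H_Titan/H_Earth = 20928/8844.3 = 2.3663.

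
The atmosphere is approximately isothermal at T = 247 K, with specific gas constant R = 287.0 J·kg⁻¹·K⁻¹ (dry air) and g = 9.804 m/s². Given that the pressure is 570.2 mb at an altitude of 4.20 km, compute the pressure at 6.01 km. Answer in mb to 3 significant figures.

P ≈ 444 mb

Scale height: H = RT/g = 287.0 × 247 / 9.804 = 7230.6 m.
Between two levels, P₂ = P₁ exp(−Δz/H) with Δz = z₂ − z₁.
Δz = 6010.0 − 4200.0 = 1810.0 m; Δz/H = 1810.0/7230.6 = 0.25033.
P₂ = 570.2 × exp(−0.25033) = 570.2 × 0.77854 = 443.92 mb.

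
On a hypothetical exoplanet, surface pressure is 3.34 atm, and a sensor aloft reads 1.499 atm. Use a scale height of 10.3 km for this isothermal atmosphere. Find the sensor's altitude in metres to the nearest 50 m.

z ≈ 8250 m

Invert the barometric formula: z = H ln(P₀/P).
P₀/P = 3.34/1.499 = 2.2282; ln(2.2282) = 0.80119.
z = 10300 × 0.80119 = 8252.3 m.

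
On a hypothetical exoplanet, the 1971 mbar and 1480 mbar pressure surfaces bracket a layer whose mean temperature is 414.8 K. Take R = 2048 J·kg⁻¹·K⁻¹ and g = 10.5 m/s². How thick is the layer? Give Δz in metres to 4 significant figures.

Δz ≈ 23180 m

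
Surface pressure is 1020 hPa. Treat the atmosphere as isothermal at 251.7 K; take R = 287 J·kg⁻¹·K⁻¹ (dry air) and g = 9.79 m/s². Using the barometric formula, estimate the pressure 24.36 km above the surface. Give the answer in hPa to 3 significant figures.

Scale height: H = RT/g = 287 × 251.7 / 9.79 = 7378.7 m.
Barometric formula: P = P₀ exp(−z/H).
z/H = 24360/7378.7 = 3.3014; exp(−3.3014) = 0.036832.
P = 1020 × 0.036832 = 37.569 hPa.

P ≈ 37.6 hPa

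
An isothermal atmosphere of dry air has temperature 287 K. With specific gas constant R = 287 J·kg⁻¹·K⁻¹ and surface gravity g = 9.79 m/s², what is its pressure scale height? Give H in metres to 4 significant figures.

H ≈ 8414 m

The scale height of an isothermal atmosphere is H = RT/g.
H = 287 × 287 / 9.79 = 82369/9.79 = 8413.6 m.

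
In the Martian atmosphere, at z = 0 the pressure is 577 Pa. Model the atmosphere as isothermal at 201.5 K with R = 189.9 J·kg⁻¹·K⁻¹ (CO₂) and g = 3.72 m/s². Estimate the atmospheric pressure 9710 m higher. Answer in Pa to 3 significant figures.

Scale height: H = RT/g = 189.9 × 201.5 / 3.72 = 10286 m.
Barometric formula: P = P₀ exp(−z/H).
z/H = 9710.0/10286 = 0.94400; exp(−0.94400) = 0.38907.
P = 577 × 0.38907 = 224.49 Pa.

P ≈ 224 Pa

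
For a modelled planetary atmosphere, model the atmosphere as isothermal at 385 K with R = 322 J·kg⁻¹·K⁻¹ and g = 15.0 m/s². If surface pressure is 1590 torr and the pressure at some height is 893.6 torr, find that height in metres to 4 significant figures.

Scale height: H = RT/g = 322 × 385 / 15.0 = 8264.7 m.
Invert the barometric formula: z = H ln(P₀/P).
P₀/P = 1590/893.6 = 1.7793; ln(1.7793) = 0.57622.
z = 8264.7 × 0.57622 = 4762.3 m.

z ≈ 4762 m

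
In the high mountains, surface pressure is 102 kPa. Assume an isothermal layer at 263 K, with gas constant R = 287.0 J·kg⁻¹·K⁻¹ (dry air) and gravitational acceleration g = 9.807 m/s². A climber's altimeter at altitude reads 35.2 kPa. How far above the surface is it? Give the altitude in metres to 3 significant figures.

Scale height: H = RT/g = 287.0 × 263 / 9.807 = 7696.6 m.
Invert the barometric formula: z = H ln(P₀/P).
P₀/P = 102/35.2 = 2.8977; ln(2.8977) = 1.0639.
z = 7696.6 × 1.0639 = 8188.4 m.

z ≈ 8190 m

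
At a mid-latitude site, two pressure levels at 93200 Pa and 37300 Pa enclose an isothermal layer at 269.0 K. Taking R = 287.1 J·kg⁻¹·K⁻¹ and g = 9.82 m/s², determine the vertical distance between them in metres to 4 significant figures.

Δz ≈ 7202 m

Hypsometric equation: Δz = (R T̄/g) ln(P₁/P₂).
R T̄/g = 287.1 × 269.0 / 9.82 = 7864.6 m.
ln(93200/37300) = ln(2.4987) = 0.91577.
Δz = 7864.6 × 0.91577 = 7202.2 m.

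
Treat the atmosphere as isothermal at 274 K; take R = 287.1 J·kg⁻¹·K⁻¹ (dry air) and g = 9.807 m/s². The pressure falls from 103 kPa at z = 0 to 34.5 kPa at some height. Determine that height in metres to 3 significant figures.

z ≈ 8770 m

Scale height: H = RT/g = 287.1 × 274 / 9.807 = 8021.4 m.
Invert the barometric formula: z = H ln(P₀/P).
P₀/P = 103/34.5 = 2.9855; ln(2.9855) = 1.0938.
z = 8021.4 × 1.0938 = 8773.8 m.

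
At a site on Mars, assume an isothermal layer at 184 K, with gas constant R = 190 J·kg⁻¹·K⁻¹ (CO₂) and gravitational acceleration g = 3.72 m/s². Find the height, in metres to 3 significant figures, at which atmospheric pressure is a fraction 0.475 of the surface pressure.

z ≈ 7000 m

Scale height: H = RT/g = 190 × 184 / 3.72 = 9397.8 m.
Set P/P₀ = exp(−z/H) = 0.475, so z = −H ln(0.475).
−ln(0.475) = 0.74444; z = 9397.8 × 0.74444 = 6996.1 m.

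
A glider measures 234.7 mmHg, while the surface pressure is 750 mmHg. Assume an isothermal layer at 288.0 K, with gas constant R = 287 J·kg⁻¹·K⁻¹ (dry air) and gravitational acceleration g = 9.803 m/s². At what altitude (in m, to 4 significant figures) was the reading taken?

Scale height: H = RT/g = 287 × 288.0 / 9.803 = 8431.7 m.
Invert the barometric formula: z = H ln(P₀/P).
P₀/P = 750/234.7 = 3.1956; ln(3.1956) = 1.1618.
z = 8431.7 × 1.1618 = 9795.9 m.

z ≈ 9796 m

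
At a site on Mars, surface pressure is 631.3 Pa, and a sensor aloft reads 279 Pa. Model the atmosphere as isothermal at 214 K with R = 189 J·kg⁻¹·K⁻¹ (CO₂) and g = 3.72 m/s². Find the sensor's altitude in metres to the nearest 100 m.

z ≈ 8900 m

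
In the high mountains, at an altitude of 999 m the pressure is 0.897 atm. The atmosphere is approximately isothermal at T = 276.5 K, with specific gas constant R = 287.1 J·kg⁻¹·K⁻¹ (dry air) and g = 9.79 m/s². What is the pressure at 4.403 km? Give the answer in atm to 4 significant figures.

Scale height: H = RT/g = 287.1 × 276.5 / 9.79 = 8108.6 m.
Between two levels, P₂ = P₁ exp(−Δz/H) with Δz = z₂ − z₁.
Δz = 4403.0 − 999.00 = 3404.0 m; Δz/H = 3404.0/8108.6 = 0.41980.
P₂ = 0.897 × exp(−0.41980) = 0.897 × 0.65718 = 0.58949 atm.

P ≈ 0.5895 atm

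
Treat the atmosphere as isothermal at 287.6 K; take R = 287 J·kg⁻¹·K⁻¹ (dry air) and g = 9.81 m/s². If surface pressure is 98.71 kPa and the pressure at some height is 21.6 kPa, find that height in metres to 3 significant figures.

Scale height: H = RT/g = 287 × 287.6 / 9.81 = 8414.0 m.
Invert the barometric formula: z = H ln(P₀/P).
P₀/P = 98.71/21.6 = 4.5699; ln(4.5699) = 1.5195.
z = 8414.0 × 1.5195 = 12785 m.

z ≈ 12800 m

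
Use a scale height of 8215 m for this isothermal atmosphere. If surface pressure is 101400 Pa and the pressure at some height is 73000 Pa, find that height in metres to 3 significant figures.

z ≈ 2700 m

Invert the barometric formula: z = H ln(P₀/P).
P₀/P = 101400/73000 = 1.3890; ln(1.3890) = 0.32858.
z = 8215.0 × 0.32858 = 2699.3 m.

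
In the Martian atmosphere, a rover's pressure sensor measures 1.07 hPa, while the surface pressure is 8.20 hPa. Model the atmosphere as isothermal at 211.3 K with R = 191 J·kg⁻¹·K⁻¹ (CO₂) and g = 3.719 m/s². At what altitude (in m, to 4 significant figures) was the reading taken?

Scale height: H = RT/g = 191 × 211.3 / 3.719 = 10852 m.
Invert the barometric formula: z = H ln(P₀/P).
P₀/P = 8.20/1.07 = 7.6636; ln(7.6636) = 2.0365.
z = 10852 × 2.0365 = 22100 m.

z ≈ 22100 m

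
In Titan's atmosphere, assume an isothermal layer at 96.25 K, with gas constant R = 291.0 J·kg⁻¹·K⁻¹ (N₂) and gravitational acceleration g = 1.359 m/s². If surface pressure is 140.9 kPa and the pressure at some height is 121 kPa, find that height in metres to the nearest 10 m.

z ≈ 3140 m

Scale height: H = RT/g = 291.0 × 96.25 / 1.359 = 20610 m.
Invert the barometric formula: z = H ln(P₀/P).
P₀/P = 140.9/121 = 1.1645; ln(1.1645) = 0.15229.
z = 20610 × 0.15229 = 3138.7 m.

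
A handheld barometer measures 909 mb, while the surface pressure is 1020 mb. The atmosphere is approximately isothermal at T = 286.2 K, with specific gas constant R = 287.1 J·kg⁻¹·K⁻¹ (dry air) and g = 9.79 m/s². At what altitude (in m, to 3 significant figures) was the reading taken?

z ≈ 967 m

Scale height: H = RT/g = 287.1 × 286.2 / 9.79 = 8393.1 m.
Invert the barometric formula: z = H ln(P₀/P).
P₀/P = 1020/909 = 1.1221; ln(1.1221) = 0.11520.
z = 8393.1 × 0.11520 = 966.89 m.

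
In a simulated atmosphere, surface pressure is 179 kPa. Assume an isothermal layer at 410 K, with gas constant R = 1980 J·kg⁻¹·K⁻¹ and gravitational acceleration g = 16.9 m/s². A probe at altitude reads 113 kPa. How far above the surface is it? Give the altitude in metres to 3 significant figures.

Scale height: H = RT/g = 1980 × 410 / 16.9 = 48036 m.
Invert the barometric formula: z = H ln(P₀/P).
P₀/P = 179/113 = 1.5841; ln(1.5841) = 0.46002.
z = 48036 × 0.46002 = 22098 m.

z ≈ 22100 m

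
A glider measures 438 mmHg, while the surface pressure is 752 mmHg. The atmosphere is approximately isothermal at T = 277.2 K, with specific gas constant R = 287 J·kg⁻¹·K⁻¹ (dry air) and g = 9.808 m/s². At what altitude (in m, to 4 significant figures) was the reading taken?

z ≈ 4384 m

Scale height: H = RT/g = 287 × 277.2 / 9.808 = 8111.4 m.
Invert the barometric formula: z = H ln(P₀/P).
P₀/P = 752/438 = 1.7169; ln(1.7169) = 0.54052.
z = 8111.4 × 0.54052 = 4384.4 m.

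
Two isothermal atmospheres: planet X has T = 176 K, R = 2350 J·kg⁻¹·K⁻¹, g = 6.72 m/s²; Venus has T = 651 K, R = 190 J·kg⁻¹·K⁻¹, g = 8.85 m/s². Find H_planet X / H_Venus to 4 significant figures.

H = RT/g for each body.
H_planet X = 2350 × 176 / 6.72 = 61548 m.
H_Venus = 190 × 651 / 8.85 = 13976 m.
H_planet X/H_Venus = 61548/13976 = 4.4038.

H_planet X/H_Venus ≈ 4.404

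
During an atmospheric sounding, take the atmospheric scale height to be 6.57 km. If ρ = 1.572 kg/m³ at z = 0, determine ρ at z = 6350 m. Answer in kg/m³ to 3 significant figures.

ρ ≈ 0.598 kg/m³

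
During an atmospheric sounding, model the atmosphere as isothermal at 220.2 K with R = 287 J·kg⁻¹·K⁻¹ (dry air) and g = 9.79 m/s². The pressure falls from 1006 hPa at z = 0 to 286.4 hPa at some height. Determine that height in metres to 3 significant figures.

Scale height: H = RT/g = 287 × 220.2 / 9.79 = 6455.3 m.
Invert the barometric formula: z = H ln(P₀/P).
P₀/P = 1006/286.4 = 3.5126; ln(3.5126) = 1.2564.
z = 6455.3 × 1.2564 = 8110.4 m.

z ≈ 8110 m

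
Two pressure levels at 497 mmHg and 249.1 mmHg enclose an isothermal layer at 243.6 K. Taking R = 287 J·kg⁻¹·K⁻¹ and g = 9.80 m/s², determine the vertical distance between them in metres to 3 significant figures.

Δz ≈ 4930 m

Hypsometric equation: Δz = (R T̄/g) ln(P₁/P₂).
R T̄/g = 287 × 243.6 / 9.80 = 7134.0 m.
ln(497/249.1) = ln(1.9952) = 0.69074.
Δz = 7134.0 × 0.69074 = 4927.7 m.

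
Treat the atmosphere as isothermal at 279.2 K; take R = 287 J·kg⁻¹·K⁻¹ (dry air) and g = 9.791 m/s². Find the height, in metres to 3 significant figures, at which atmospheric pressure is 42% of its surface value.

z ≈ 7100 m

Scale height: H = RT/g = 287 × 279.2 / 9.791 = 8184.1 m.
Set P/P₀ = exp(−z/H) = 0.42, so z = −H ln(0.42).
−ln(0.42) = 0.86750; z = 8184.1 × 0.86750 = 7099.7 m.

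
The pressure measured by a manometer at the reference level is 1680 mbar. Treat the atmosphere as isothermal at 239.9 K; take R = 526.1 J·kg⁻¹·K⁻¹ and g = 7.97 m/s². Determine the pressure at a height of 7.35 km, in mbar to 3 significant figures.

P ≈ 1060 mbar

Scale height: H = RT/g = 526.1 × 239.9 / 7.97 = 15836 m.
Barometric formula: P = P₀ exp(−z/H).
z/H = 7350.0/15836 = 0.46413; exp(−0.46413) = 0.62868.
P = 1680 × 0.62868 = 1056.2 mbar.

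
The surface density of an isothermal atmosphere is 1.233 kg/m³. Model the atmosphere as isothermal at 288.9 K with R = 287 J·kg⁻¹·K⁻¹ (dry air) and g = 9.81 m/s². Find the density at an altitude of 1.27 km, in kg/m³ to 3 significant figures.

ρ ≈ 1.06 kg/m³

Scale height: H = RT/g = 287 × 288.9 / 9.81 = 8452.0 m.
In an isothermal atmosphere, density decays like pressure: ρ = ρ₀ exp(−z/H).
z/H = 1270.0/8452.0 = 0.15026; exp(−0.15026) = 0.86048.
ρ = 1.233 × 0.86048 = 1.0610 kg/m³.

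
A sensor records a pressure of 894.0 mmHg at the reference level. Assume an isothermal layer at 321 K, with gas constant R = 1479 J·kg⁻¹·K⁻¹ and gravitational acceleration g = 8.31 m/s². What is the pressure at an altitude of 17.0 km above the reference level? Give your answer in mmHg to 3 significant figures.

P ≈ 664 mmHg

Scale height: H = RT/g = 1479 × 321 / 8.31 = 57131 m.
Barometric formula: P = P₀ exp(−z/H).
z/H = 17000/57131 = 0.29756; exp(−0.29756) = 0.74263.
P = 894.0 × 0.74263 = 663.91 mmHg.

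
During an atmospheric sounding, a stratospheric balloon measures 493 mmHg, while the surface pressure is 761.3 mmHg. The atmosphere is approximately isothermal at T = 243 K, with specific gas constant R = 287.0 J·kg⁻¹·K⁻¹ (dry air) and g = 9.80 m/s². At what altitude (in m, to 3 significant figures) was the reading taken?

Scale height: H = RT/g = 287.0 × 243 / 9.80 = 7116.4 m.
Invert the barometric formula: z = H ln(P₀/P).
P₀/P = 761.3/493 = 1.5442; ln(1.5442) = 0.43451.
z = 7116.4 × 0.43451 = 3092.1 m.

z ≈ 3090 m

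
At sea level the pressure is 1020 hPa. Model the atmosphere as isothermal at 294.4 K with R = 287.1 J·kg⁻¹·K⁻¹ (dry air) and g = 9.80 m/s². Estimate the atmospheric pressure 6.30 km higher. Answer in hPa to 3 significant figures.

Scale height: H = RT/g = 287.1 × 294.4 / 9.80 = 8624.7 m.
Barometric formula: P = P₀ exp(−z/H).
z/H = 6300.0/8624.7 = 0.73046; exp(−0.73046) = 0.48169.
P = 1020 × 0.48169 = 491.32 hPa.

P ≈ 491 hPa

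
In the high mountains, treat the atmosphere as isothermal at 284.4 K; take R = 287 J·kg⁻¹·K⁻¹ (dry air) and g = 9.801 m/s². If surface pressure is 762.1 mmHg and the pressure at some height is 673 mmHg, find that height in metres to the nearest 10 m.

z ≈ 1040 m

Scale height: H = RT/g = 287 × 284.4 / 9.801 = 8328.0 m.
Invert the barometric formula: z = H ln(P₀/P).
P₀/P = 762.1/673 = 1.1324; ln(1.1324) = 0.12434.
z = 8328.0 × 0.12434 = 1035.5 m.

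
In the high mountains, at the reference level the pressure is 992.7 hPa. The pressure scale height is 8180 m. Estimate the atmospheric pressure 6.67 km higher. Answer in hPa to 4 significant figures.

Barometric formula: P = P₀ exp(−z/H).
z/H = 6670.0/8180.0 = 0.81540; exp(−0.81540) = 0.44246.
P = 992.7 × 0.44246 = 439.23 hPa.

P ≈ 439.2 hPa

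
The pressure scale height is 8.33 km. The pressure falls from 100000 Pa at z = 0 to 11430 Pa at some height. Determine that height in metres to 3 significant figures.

Invert the barometric formula: z = H ln(P₀/P).
P₀/P = 100000/11430 = 8.7489; ln(8.7489) = 2.1689.
z = 8330.0 × 2.1689 = 18067 m.

z ≈ 18100 m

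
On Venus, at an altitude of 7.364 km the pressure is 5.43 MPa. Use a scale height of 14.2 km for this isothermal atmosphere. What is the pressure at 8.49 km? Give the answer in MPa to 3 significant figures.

P ≈ 5.02 MPa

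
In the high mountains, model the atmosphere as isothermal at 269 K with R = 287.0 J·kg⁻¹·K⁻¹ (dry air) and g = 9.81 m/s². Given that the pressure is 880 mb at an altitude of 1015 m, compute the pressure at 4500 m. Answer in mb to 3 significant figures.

P ≈ 565 mb

Scale height: H = RT/g = 287.0 × 269 / 9.81 = 7869.8 m.
Between two levels, P₂ = P₁ exp(−Δz/H) with Δz = z₂ − z₁.
Δz = 4500.0 − 1015.0 = 3485.0 m; Δz/H = 3485.0/7869.8 = 0.44283.
P₂ = 880 × exp(−0.44283) = 880 × 0.64222 = 565.15 mb.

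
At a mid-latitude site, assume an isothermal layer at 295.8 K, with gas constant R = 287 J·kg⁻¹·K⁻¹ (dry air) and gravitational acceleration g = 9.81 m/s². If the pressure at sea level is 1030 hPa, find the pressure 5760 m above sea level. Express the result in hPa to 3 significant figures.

Scale height: H = RT/g = 287 × 295.8 / 9.81 = 8653.9 m.
Barometric formula: P = P₀ exp(−z/H).
z/H = 5760.0/8653.9 = 0.66560; exp(−0.66560) = 0.51397.
P = 1030 × 0.51397 = 529.39 hPa.

P ≈ 529 hPa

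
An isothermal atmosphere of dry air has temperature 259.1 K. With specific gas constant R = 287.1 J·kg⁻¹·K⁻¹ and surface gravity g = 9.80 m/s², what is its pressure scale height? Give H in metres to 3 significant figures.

The scale height of an isothermal atmosphere is H = RT/g.
H = 287.1 × 259.1 / 9.80 = 74388/9.80 = 7590.6 m.

H ≈ 7590 m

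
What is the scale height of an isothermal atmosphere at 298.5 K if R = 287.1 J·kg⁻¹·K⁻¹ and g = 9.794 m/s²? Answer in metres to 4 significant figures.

The scale height of an isothermal atmosphere is H = RT/g.
H = 287.1 × 298.5 / 9.794 = 85699/9.794 = 8750.2 m.

H ≈ 8750 m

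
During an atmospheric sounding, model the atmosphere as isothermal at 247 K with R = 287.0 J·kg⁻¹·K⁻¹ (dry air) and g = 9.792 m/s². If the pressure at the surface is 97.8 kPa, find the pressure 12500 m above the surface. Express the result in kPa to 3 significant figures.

Scale height: H = RT/g = 287.0 × 247 / 9.792 = 7239.5 m.
Barometric formula: P = P₀ exp(−z/H).
z/H = 12500/7239.5 = 1.7266; exp(−1.7266) = 0.17789.
P = 97.8 × 0.17789 = 17.398 kPa.

P ≈ 17.4 kPa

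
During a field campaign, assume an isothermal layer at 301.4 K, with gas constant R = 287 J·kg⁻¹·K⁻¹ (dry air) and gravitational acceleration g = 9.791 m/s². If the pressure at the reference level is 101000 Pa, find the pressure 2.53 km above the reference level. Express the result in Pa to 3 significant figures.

Scale height: H = RT/g = 287 × 301.4 / 9.791 = 8834.8 m.
Barometric formula: P = P₀ exp(−z/H).
z/H = 2530.0/8834.8 = 0.28637; exp(−0.28637) = 0.75098.
P = 101000 × 0.75098 = 75849 Pa.

P ≈ 75800 Pa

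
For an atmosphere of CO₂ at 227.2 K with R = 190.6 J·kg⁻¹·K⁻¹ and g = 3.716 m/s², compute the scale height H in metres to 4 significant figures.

H ≈ 11650 m

The scale height of an isothermal atmosphere is H = RT/g.
H = 190.6 × 227.2 / 3.716 = 43304/3.716 = 11653 m.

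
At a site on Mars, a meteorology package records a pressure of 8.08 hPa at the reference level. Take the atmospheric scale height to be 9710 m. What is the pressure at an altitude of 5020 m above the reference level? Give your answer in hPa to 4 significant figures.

P ≈ 4.818 hPa

Barometric formula: P = P₀ exp(−z/H).
z/H = 5020.0/9710.0 = 0.51699; exp(−0.51699) = 0.59631.
P = 8.08 × 0.59631 = 4.8182 hPa.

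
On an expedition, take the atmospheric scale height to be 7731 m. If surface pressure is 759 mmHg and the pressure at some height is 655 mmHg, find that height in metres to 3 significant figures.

Invert the barometric formula: z = H ln(P₀/P).
P₀/P = 759/655 = 1.1588; ln(1.1588) = 0.14738.
z = 7731.0 × 0.14738 = 1139.4 m.

z ≈ 1140 m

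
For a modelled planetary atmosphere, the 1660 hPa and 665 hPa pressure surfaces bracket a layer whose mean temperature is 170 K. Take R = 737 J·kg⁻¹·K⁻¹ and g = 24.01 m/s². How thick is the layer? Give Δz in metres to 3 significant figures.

Δz ≈ 4770 m

Hypsometric equation: Δz = (R T̄/g) ln(P₁/P₂).
R T̄/g = 737 × 170 / 24.01 = 5218.2 m.
ln(1660/665) = ln(2.4962) = 0.91477.
Δz = 5218.2 × 0.91477 = 4773.5 m.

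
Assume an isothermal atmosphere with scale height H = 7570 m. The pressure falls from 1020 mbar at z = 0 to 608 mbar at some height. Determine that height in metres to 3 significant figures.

Invert the barometric formula: z = H ln(P₀/P).
P₀/P = 1020/608 = 1.6776; ln(1.6776) = 0.51736.
z = 7570.0 × 0.51736 = 3916.4 m.

z ≈ 3920 m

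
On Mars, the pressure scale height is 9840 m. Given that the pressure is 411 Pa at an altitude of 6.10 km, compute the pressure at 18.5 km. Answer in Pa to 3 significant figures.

P ≈ 117 Pa

Between two levels, P₂ = P₁ exp(−Δz/H) with Δz = z₂ − z₁.
Δz = 18500 − 6100.0 = 12400 m; Δz/H = 12400/9840.0 = 1.2602.
P₂ = 411 × exp(−1.2602) = 411 × 0.28360 = 116.56 Pa.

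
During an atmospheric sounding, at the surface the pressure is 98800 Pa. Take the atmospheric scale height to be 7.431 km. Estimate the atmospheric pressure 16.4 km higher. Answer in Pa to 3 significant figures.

P ≈ 10900 Pa

Barometric formula: P = P₀ exp(−z/H).
z/H = 16400/7431.0 = 2.2070; exp(−2.2070) = 0.11003.
P = 98800 × 0.11003 = 10871 Pa.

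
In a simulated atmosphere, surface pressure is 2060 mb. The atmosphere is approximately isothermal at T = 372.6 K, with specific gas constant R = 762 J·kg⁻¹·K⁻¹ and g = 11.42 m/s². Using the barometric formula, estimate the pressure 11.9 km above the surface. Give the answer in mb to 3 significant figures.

P ≈ 1280 mb

Scale height: H = RT/g = 762 × 372.6 / 11.42 = 24862 m.
Barometric formula: P = P₀ exp(−z/H).
z/H = 11900/24862 = 0.47864; exp(−0.47864) = 0.61963.
P = 2060 × 0.61963 = 1276.4 mb.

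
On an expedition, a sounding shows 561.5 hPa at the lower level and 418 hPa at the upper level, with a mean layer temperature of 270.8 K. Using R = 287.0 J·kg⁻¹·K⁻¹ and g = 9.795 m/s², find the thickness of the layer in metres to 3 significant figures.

Hypsometric equation: Δz = (R T̄/g) ln(P₁/P₂).
R T̄/g = 287.0 × 270.8 / 9.795 = 7934.6 m.
ln(561.5/418) = ln(1.3433) = 0.29513.
Δz = 7934.6 × 0.29513 = 2341.7 m.

Δz ≈ 2340 m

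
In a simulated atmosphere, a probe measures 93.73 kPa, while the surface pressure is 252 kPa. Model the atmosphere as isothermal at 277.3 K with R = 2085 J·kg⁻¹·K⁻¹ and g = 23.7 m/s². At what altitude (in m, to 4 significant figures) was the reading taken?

z ≈ 24130 m

Scale height: H = RT/g = 2085 × 277.3 / 23.7 = 24395 m.
Invert the barometric formula: z = H ln(P₀/P).
P₀/P = 252/93.73 = 2.6886; ln(2.6886) = 0.98902.
z = 24395 × 0.98902 = 24127 m.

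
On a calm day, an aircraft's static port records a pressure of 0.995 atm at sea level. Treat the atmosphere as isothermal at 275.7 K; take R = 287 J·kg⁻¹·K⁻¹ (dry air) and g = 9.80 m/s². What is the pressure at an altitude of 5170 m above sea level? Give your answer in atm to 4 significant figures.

Scale height: H = RT/g = 287 × 275.7 / 9.80 = 8074.1 m.
Barometric formula: P = P₀ exp(−z/H).
z/H = 5170.0/8074.1 = 0.64032; exp(−0.64032) = 0.52712.
P = 0.995 × 0.52712 = 0.52448 atm.

P ≈ 0.5245 atm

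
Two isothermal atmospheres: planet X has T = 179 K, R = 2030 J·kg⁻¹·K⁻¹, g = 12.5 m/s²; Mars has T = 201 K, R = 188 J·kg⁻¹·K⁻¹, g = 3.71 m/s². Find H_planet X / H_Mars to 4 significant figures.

H_planet X/H_Mars ≈ 2.854

H = RT/g for each body.
H_planet X = 2030 × 179 / 12.5 = 29070 m.
H_Mars = 188 × 201 / 3.71 = 10185 m.
H_planet X/H_Mars = 29070/10185 = 2.8542.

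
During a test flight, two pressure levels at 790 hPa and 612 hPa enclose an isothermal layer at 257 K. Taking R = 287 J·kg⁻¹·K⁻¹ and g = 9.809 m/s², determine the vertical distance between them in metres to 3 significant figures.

Δz ≈ 1920 m

Hypsometric equation: Δz = (R T̄/g) ln(P₁/P₂).
R T̄/g = 287 × 257 / 9.809 = 7519.5 m.
ln(790/612) = ln(1.2908) = 0.25526.
Δz = 7519.5 × 0.25526 = 1919.4 m.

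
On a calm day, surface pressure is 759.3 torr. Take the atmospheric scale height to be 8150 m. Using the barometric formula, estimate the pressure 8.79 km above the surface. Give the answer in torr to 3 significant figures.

P ≈ 258 torr

Barometric formula: P = P₀ exp(−z/H).
z/H = 8790.0/8150.0 = 1.0785; exp(−1.0785) = 0.34011.
P = 759.3 × 0.34011 = 258.25 torr.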